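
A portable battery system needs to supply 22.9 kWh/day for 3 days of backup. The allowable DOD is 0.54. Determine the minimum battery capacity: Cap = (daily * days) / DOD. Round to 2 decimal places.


Total energy needed = daily * days = 22.9 * 3 = 68.7 kWh
Account for depth of discharge:
  Cap = total_energy / DOD = 68.7 / 0.54
  Cap = 127.22 kWh

127.22


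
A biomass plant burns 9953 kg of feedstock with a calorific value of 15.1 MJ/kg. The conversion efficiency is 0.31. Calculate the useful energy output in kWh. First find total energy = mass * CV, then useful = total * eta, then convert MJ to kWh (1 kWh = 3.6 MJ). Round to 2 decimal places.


Total energy = mass * CV = 9953 * 15.1 = 150290.3 MJ
Useful energy = total * eta = 150290.3 * 0.31 = 46589.99 MJ
Convert to kWh: 46589.99 / 3.6
Useful energy = 12941.66 kWh

12941.66


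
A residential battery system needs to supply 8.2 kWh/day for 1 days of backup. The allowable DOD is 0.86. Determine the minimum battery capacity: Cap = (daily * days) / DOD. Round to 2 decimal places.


Total energy needed = daily * days = 8.2 * 1 = 8.2 kWh
Account for depth of discharge:
  Cap = total_energy / DOD = 8.2 / 0.86
  Cap = 9.53 kWh

9.53


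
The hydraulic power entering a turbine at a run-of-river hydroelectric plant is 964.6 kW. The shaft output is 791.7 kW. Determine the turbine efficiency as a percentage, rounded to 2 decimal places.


Turbine efficiency = (output power / input power) * 100
eta = (791.7 / 964.6) * 100
eta = 82.08%

82.08


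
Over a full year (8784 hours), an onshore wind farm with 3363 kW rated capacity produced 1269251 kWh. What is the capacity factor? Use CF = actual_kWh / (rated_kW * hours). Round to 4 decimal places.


Capacity factor = actual output / maximum possible output
Maximum possible = rated * hours = 3363 * 8784 = 29540592 kWh
CF = 1269251 / 29540592
CF = 0.0430

0.0430


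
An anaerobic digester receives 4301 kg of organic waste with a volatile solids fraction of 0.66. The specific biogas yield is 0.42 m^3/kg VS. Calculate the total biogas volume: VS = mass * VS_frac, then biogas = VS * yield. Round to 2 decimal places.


Compute volatile solids:
  VS = mass * VS_fraction = 4301 * 0.66 = 2838.66 kg
Calculate biogas volume:
  Biogas = VS * specific_yield = 2838.66 * 0.42
  Biogas = 1192.24 m^3

1192.24


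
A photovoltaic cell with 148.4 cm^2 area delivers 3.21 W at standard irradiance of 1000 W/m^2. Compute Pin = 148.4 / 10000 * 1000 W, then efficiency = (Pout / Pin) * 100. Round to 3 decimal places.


First compute the input power:
  Pin = area_cm2 / 10000 * G = 148.4 / 10000 * 1000 = 14.84 W
Then compute efficiency:
  Efficiency = (Pout / Pin) * 100 = (3.21 / 14.84) * 100
  Efficiency = 21.631%

21.631


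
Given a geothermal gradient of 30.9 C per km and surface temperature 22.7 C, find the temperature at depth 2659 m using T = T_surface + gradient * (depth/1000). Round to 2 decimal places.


Convert depth to km: 2659 / 1000 = 2.659 km
Temperature increase = gradient * depth_km = 30.9 * 2.659 = 82.16 C
Temperature at depth = T_surface + delta_T = 22.7 + 82.16
T = 104.86 C

104.86


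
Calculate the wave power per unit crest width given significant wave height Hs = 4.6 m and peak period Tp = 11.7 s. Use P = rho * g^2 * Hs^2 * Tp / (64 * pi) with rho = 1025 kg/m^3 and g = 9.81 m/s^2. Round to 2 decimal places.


Apply wave power formula:
  g^2 = 9.81^2 = 96.2361
  Hs^2 = 4.6^2 = 21.16
  Numerator = rho * g^2 * Hs^2 * Tp = 1025 * 96.2361 * 21.16 * 11.7 = 24420997.84
  Denominator = 64 * pi = 201.0619
  P = 24420997.84 / 201.0619 = 121460.08 W/m

121460.08


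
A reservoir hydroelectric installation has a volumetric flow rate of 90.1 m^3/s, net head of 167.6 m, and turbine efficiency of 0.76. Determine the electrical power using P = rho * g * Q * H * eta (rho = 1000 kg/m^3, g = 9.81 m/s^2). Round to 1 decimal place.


Apply the hydropower formula P = rho * g * Q * H * eta
rho * g = 1000 * 9.81 = 9810.0
P = 9810.0 * 90.1 * 167.6 * 0.76
P = 112585226.3 W

112585226.3


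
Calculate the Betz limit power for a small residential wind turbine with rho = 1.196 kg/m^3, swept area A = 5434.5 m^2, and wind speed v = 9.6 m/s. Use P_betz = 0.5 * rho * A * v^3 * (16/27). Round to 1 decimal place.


The Betz coefficient Cp_max = 16/27 = 0.5926
v^3 = 9.6^3 = 884.736
P_betz = 0.5 * rho * A * v^3 * Cp_max
P_betz = 0.5 * 1.196 * 5434.5 * 884.736 * 0.5926
P_betz = 1703847.4 W

1703847.4


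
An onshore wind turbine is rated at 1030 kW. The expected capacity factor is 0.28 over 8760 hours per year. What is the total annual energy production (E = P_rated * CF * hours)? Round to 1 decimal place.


Annual energy = rated_kW * capacity_factor * hours_per_year
Given: P_rated = 1030 kW, CF = 0.28, hours = 8760
E = 1030 * 0.28 * 8760
E = 2526384.0 kWh

2526384.0


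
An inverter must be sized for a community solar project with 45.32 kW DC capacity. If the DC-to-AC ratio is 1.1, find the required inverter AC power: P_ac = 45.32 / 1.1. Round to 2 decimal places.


The inverter AC capacity is determined by the DC/AC ratio.
Given: P_dc = 45.32 kW, DC/AC ratio = 1.1
P_ac = P_dc / ratio = 45.32 / 1.1
P_ac = 41.20 kW

41.20


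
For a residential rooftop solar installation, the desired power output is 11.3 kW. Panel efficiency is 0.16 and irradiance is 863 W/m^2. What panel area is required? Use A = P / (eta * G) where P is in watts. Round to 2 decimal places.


Convert target power to watts: P = 11.3 * 1000 = 11300.0 W
Compute denominator: eta * G = 0.16 * 863 = 138.08
Required area A = P / (eta * G) = 11300.0 / 138.08
A = 81.84 m^2

81.84


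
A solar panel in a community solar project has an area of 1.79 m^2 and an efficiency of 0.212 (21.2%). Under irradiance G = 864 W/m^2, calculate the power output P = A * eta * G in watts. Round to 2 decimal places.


Use the solar power formula P = A * eta * G.
Given: A = 1.79 m^2, eta = 0.212, G = 864 W/m^2
P = 1.79 * 0.212 * 864
P = 327.87 W

327.87


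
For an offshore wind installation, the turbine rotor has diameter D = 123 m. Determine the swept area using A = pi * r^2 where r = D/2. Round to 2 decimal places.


Compute the rotor radius:
  r = D / 2 = 123 / 2 = 61.5 m
Calculate swept area:
  A = pi * r^2 = pi * 61.5^2
  A = 11882.29 m^2

11882.29


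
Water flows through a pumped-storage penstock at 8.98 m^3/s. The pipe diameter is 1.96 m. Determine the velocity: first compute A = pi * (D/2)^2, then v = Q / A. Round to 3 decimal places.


Compute pipe cross-sectional area:
  A = pi * (D/2)^2 = pi * (1.96/2)^2 = 3.0172 m^2
Calculate velocity:
  v = Q / A = 8.98 / 3.0172
  v = 2.976 m/s

2.976


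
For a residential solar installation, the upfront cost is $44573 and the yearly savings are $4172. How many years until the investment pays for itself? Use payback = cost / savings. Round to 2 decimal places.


Simple payback period = initial cost / annual savings
Payback = 44573 / 4172
Payback = 10.68 years

10.68


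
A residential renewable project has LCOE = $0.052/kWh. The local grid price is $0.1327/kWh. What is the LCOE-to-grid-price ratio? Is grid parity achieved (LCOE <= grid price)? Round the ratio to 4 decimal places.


Compare LCOE to grid price:
  LCOE = $0.052/kWh, Grid price = $0.1327/kWh
  Ratio = LCOE / grid_price = 0.052 / 0.1327 = 0.3919
  Grid parity achieved (ratio <= 1)? yes

0.3919


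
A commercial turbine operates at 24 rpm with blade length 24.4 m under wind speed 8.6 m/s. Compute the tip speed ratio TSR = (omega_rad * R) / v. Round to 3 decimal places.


Convert rotational speed to rad/s:
  omega = 24 * 2 * pi / 60 = 2.5133 rad/s
Compute tip speed:
  v_tip = omega * R = 2.5133 * 24.4 = 61.324 m/s
Tip speed ratio:
  TSR = v_tip / v_wind = 61.324 / 8.6 = 7.131

7.131


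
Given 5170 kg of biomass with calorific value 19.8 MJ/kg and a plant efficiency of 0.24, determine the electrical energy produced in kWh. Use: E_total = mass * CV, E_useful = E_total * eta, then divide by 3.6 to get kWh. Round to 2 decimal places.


Total energy = mass * CV = 5170 * 19.8 = 102366.0 MJ
Useful energy = total * eta = 102366.0 * 0.24 = 24567.84 MJ
Convert to kWh: 24567.84 / 3.6
Useful energy = 6824.40 kWh

6824.40


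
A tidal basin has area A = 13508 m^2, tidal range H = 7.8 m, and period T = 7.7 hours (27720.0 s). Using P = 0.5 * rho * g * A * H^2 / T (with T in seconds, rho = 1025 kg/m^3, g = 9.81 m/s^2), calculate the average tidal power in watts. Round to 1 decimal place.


Convert period to seconds: T = 7.7 * 3600 = 27720.0 s
H^2 = 7.8^2 = 60.84
P = 0.5 * rho * g * A * H^2 / T
P = 0.5 * 1025 * 9.81 * 13508 * 60.84 / 27720.0
P = 149056.2 W

149056.2


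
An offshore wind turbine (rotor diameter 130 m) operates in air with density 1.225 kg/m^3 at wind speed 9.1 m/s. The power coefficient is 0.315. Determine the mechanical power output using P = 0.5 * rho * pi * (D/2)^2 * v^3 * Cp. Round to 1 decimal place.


Step 1 -- Compute swept area:
  A = pi * (D/2)^2 = pi * (130/2)^2 = 13273.23 m^2
Step 2 -- Apply wind power equation:
  P = 0.5 * rho * A * v^3 * Cp
  v^3 = 9.1^3 = 753.571
  P = 0.5 * 1.225 * 13273.23 * 753.571 * 0.315
  P = 1929822.7 W

1929822.7


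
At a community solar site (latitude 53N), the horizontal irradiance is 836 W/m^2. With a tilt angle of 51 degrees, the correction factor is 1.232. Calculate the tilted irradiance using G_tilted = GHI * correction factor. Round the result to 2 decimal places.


Identify the given values:
  GHI = 836 W/m^2, tilt correction factor = 1.232
Apply the formula G_tilted = GHI * factor:
  G_tilted = 836 * 1.232
  G_tilted = 1029.95 W/m^2

1029.95


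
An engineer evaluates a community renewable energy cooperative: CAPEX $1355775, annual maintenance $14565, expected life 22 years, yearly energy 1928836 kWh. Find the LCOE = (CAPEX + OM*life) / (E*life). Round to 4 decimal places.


Total cost = CAPEX + OM * lifetime = 1355775 + 14565 * 22 = 1355775 + 320430 = 1676205
Total generation = annual * lifetime = 1928836 * 22 = 42434392 kWh
LCOE = 1676205 / 42434392
LCOE = 0.0395 $/kWh

0.0395


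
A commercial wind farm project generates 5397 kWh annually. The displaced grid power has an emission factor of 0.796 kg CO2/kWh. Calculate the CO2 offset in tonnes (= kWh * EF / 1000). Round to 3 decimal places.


CO2 offset in kg = generation * emission_factor
CO2 offset = 5397 * 0.796 = 4296.01 kg
Convert to tonnes:
  CO2 offset = 4296.01 / 1000 = 4.296 tonnes

4.296


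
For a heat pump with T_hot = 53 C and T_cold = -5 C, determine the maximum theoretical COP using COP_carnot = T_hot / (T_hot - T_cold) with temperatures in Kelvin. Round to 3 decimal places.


Convert to Kelvin:
  T_hot = 53 + 273.15 = 326.15 K
  T_cold = -5 + 273.15 = 268.15 K
Apply Carnot COP formula:
  COP = T_hot_K / (T_hot_K - T_cold_K) = 326.15 / 58.0
  COP = 5.623

5.623


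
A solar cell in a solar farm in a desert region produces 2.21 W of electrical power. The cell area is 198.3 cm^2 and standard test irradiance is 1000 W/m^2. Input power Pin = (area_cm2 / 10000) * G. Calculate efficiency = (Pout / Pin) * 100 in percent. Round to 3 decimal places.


First compute the input power:
  Pin = area_cm2 / 10000 * G = 198.3 / 10000 * 1000 = 19.83 W
Then compute efficiency:
  Efficiency = (Pout / Pin) * 100 = (2.21 / 19.83) * 100
  Efficiency = 11.145%

11.145


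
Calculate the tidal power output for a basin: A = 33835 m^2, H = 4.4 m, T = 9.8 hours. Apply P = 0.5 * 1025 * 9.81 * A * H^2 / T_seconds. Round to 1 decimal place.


Convert period to seconds: T = 9.8 * 3600 = 35280.0 s
H^2 = 4.4^2 = 19.36
P = 0.5 * rho * g * A * H^2 / T
P = 0.5 * 1025 * 9.81 * 33835 * 19.36 / 35280.0
P = 93348.2 W

93348.2


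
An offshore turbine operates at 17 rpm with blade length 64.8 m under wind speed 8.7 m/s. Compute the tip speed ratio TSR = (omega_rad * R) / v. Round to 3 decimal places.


Convert rotational speed to rad/s:
  omega = 17 * 2 * pi / 60 = 1.7802 rad/s
Compute tip speed:
  v_tip = omega * R = 1.7802 * 64.8 = 115.359 m/s
Tip speed ratio:
  TSR = v_tip / v_wind = 115.359 / 8.7 = 13.260

13.260


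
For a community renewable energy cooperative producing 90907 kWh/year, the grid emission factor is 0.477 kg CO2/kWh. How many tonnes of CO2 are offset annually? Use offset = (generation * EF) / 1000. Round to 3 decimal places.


CO2 offset in kg = generation * emission_factor
CO2 offset = 90907 * 0.477 = 43362.64 kg
Convert to tonnes:
  CO2 offset = 43362.64 / 1000 = 43.363 tonnes

43.363


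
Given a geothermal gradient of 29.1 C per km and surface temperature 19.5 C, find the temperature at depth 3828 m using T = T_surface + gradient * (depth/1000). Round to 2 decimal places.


Convert depth to km: 3828 / 1000 = 3.828 km
Temperature increase = gradient * depth_km = 29.1 * 3.828 = 111.39 C
Temperature at depth = T_surface + delta_T = 19.5 + 111.39
T = 130.89 C

130.89


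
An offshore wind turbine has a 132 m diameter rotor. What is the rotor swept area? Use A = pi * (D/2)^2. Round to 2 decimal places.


Compute the rotor radius:
  r = D / 2 = 132 / 2 = 66.0 m
Calculate swept area:
  A = pi * r^2 = pi * 66.0^2
  A = 13684.78 m^2

13684.78


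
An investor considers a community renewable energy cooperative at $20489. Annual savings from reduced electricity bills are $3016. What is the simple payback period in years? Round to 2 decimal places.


Simple payback period = initial cost / annual savings
Payback = 20489 / 3016
Payback = 6.79 years

6.79


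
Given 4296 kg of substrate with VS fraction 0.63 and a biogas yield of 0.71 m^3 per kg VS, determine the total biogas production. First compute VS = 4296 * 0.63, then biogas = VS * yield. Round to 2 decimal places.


Compute volatile solids:
  VS = mass * VS_fraction = 4296 * 0.63 = 2706.48 kg
Calculate biogas volume:
  Biogas = VS * specific_yield = 2706.48 * 0.71
  Biogas = 1921.60 m^3

1921.60


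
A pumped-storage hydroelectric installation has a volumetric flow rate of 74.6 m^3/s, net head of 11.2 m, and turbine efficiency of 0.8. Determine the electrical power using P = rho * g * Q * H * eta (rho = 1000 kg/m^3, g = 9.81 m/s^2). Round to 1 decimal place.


Apply the hydropower formula P = rho * g * Q * H * eta
rho * g = 1000 * 9.81 = 9810.0
P = 9810.0 * 74.6 * 11.2 * 0.8
P = 6557161.0 W

6557161.0


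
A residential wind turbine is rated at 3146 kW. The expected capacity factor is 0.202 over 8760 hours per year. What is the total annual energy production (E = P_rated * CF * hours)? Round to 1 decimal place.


Annual energy = rated_kW * capacity_factor * hours_per_year
Given: P_rated = 3146 kW, CF = 0.202, hours = 8760
E = 3146 * 0.202 * 8760
E = 5566909.9 kWh

5566909.9


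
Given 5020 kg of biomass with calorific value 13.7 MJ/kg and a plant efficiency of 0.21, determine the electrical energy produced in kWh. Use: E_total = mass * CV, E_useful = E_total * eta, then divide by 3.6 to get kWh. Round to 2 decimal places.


Total energy = mass * CV = 5020 * 13.7 = 68774.0 MJ
Useful energy = total * eta = 68774.0 * 0.21 = 14442.54 MJ
Convert to kWh: 14442.54 / 3.6
Useful energy = 4011.82 kWh

4011.82


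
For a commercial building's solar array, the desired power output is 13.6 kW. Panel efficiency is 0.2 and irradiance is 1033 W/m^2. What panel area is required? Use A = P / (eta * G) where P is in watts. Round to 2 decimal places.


Convert target power to watts: P = 13.6 * 1000 = 13600.0 W
Compute denominator: eta * G = 0.2 * 1033 = 206.6
Required area A = P / (eta * G) = 13600.0 / 206.6
A = 65.83 m^2

65.83


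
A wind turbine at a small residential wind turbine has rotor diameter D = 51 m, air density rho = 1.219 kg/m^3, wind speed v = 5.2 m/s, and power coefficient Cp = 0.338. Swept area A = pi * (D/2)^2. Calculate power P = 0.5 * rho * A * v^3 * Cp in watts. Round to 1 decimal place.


Step 1 -- Compute swept area:
  A = pi * (D/2)^2 = pi * (51/2)^2 = 2042.82 m^2
Step 2 -- Apply wind power equation:
  P = 0.5 * rho * A * v^3 * Cp
  v^3 = 5.2^3 = 140.608
  P = 0.5 * 1.219 * 2042.82 * 140.608 * 0.338
  P = 59174.0 W

59174.0


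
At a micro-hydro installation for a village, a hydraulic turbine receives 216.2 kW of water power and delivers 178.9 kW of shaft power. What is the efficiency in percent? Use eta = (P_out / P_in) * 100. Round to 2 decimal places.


Turbine efficiency = (output power / input power) * 100
eta = (178.9 / 216.2) * 100
eta = 82.75%

82.75


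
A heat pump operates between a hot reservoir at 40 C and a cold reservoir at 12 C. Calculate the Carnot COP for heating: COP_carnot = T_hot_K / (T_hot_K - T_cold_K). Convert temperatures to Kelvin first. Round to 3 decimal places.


Convert to Kelvin:
  T_hot = 40 + 273.15 = 313.15 K
  T_cold = 12 + 273.15 = 285.15 K
Apply Carnot COP formula:
  COP = T_hot_K / (T_hot_K - T_cold_K) = 313.15 / 28.0
  COP = 11.184

11.184


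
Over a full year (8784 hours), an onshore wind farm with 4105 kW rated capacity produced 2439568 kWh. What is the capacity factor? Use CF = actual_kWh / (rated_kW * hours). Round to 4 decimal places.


Capacity factor = actual output / maximum possible output
Maximum possible = rated * hours = 4105 * 8784 = 36058320 kWh
CF = 2439568 / 36058320
CF = 0.0677

0.0677


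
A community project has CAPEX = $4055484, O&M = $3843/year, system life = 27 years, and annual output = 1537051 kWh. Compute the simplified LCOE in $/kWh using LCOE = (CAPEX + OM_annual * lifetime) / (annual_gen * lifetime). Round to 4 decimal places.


Total cost = CAPEX + OM * lifetime = 4055484 + 3843 * 27 = 4055484 + 103761 = 4159245
Total generation = annual * lifetime = 1537051 * 27 = 41500377 kWh
LCOE = 4159245 / 41500377
LCOE = 0.1002 $/kWh

0.1002


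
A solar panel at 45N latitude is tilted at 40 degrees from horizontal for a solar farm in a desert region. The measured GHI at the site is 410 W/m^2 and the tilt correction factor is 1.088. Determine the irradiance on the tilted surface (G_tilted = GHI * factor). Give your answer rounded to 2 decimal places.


Identify the given values:
  GHI = 410 W/m^2, tilt correction factor = 1.088
Apply the formula G_tilted = GHI * factor:
  G_tilted = 410 * 1.088
  G_tilted = 446.08 W/m^2

446.08


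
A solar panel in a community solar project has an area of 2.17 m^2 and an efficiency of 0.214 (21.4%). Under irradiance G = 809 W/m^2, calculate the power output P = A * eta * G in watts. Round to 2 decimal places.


Use the solar power formula P = A * eta * G.
Given: A = 2.17 m^2, eta = 0.214, G = 809 W/m^2
P = 2.17 * 0.214 * 809
P = 375.68 W

375.68


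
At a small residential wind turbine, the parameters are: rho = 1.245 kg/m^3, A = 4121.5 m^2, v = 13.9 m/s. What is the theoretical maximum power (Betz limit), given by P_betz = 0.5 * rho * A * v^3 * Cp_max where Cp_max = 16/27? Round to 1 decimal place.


The Betz coefficient Cp_max = 16/27 = 0.5926
v^3 = 13.9^3 = 2685.619
P_betz = 0.5 * rho * A * v^3 * Cp_max
P_betz = 0.5 * 1.245 * 4121.5 * 2685.619 * 0.5926
P_betz = 4083149.5 W

4083149.5


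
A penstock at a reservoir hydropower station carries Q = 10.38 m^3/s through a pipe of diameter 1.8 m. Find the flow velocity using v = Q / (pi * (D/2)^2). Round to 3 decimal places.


Compute pipe cross-sectional area:
  A = pi * (D/2)^2 = pi * (1.8/2)^2 = 2.5447 m^2
Calculate velocity:
  v = Q / A = 10.38 / 2.5447
  v = 4.079 m/s

4.079


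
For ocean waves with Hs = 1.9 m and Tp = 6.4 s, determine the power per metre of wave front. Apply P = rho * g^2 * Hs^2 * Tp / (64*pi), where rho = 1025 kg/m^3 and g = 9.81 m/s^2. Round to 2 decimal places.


Apply wave power formula:
  g^2 = 9.81^2 = 96.2361
  Hs^2 = 1.9^2 = 3.61
  Numerator = rho * g^2 * Hs^2 * Tp = 1025 * 96.2361 * 3.61 * 6.4 = 2279024.83
  Denominator = 64 * pi = 201.0619
  P = 2279024.83 / 201.0619 = 11334.94 W/m

11334.94


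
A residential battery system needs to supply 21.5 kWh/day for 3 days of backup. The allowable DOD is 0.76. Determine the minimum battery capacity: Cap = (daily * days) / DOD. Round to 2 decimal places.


Total energy needed = daily * days = 21.5 * 3 = 64.5 kWh
Account for depth of discharge:
  Cap = total_energy / DOD = 64.5 / 0.76
  Cap = 84.87 kWh

84.87


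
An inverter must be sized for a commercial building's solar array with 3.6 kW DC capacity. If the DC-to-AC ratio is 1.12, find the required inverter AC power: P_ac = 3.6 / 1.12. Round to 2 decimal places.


The inverter AC capacity is determined by the DC/AC ratio.
Given: P_dc = 3.6 kW, DC/AC ratio = 1.12
P_ac = P_dc / ratio = 3.6 / 1.12
P_ac = 3.21 kW

3.21


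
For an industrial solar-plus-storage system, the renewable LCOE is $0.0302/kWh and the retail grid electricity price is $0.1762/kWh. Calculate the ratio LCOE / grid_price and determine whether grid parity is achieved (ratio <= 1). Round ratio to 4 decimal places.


Compare LCOE to grid price:
  LCOE = $0.0302/kWh, Grid price = $0.1762/kWh
  Ratio = LCOE / grid_price = 0.0302 / 0.1762 = 0.1714
  Grid parity achieved (ratio <= 1)? yes

0.1714


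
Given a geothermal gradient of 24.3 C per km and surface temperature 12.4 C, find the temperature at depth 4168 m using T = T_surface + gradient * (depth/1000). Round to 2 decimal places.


Convert depth to km: 4168 / 1000 = 4.168 km
Temperature increase = gradient * depth_km = 24.3 * 4.168 = 101.28 C
Temperature at depth = T_surface + delta_T = 12.4 + 101.28
T = 113.68 C

113.68


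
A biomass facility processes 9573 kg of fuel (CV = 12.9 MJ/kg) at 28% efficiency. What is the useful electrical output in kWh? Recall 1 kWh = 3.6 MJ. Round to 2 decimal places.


Total energy = mass * CV = 9573 * 12.9 = 123491.7 MJ
Useful energy = total * eta = 123491.7 * 0.28 = 34577.68 MJ
Convert to kWh: 34577.68 / 3.6
Useful energy = 9604.91 kWh

9604.91


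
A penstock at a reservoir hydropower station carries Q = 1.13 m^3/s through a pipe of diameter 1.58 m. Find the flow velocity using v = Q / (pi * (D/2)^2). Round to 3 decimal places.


Compute pipe cross-sectional area:
  A = pi * (D/2)^2 = pi * (1.58/2)^2 = 1.9607 m^2
Calculate velocity:
  v = Q / A = 1.13 / 1.9607
  v = 0.576 m/s

0.576


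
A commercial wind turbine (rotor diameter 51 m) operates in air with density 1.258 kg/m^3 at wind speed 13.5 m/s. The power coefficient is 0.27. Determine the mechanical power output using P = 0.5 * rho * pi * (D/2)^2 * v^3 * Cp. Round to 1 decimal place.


Step 1 -- Compute swept area:
  A = pi * (D/2)^2 = pi * (51/2)^2 = 2042.82 m^2
Step 2 -- Apply wind power equation:
  P = 0.5 * rho * A * v^3 * Cp
  v^3 = 13.5^3 = 2460.375
  P = 0.5 * 1.258 * 2042.82 * 2460.375 * 0.27
  P = 853583.4 W

853583.4


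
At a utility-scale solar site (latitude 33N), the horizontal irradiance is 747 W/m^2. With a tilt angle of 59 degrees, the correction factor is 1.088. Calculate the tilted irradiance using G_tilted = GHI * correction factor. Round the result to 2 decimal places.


Identify the given values:
  GHI = 747 W/m^2, tilt correction factor = 1.088
Apply the formula G_tilted = GHI * factor:
  G_tilted = 747 * 1.088
  G_tilted = 812.74 W/m^2

812.74


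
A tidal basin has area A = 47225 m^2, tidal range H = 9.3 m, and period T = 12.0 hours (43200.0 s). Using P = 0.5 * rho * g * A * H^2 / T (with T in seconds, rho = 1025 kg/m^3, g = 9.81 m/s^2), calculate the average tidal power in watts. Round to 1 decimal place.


Convert period to seconds: T = 12.0 * 3600 = 43200.0 s
H^2 = 9.3^2 = 86.49
P = 0.5 * rho * g * A * H^2 / T
P = 0.5 * 1025 * 9.81 * 47225 * 86.49 / 43200.0
P = 475353.8 W

475353.8


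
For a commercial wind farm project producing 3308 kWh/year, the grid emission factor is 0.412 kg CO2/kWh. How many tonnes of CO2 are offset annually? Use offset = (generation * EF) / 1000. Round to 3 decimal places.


CO2 offset in kg = generation * emission_factor
CO2 offset = 3308 * 0.412 = 1362.9 kg
Convert to tonnes:
  CO2 offset = 1362.9 / 1000 = 1.363 tonnes

1.363


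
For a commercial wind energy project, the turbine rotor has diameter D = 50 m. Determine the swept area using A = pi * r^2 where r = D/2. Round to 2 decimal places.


Compute the rotor radius:
  r = D / 2 = 50 / 2 = 25.0 m
Calculate swept area:
  A = pi * r^2 = pi * 25.0^2
  A = 1963.50 m^2

1963.50


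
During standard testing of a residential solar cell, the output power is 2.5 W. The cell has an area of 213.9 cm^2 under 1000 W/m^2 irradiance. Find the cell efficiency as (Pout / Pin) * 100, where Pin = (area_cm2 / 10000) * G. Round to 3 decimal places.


First compute the input power:
  Pin = area_cm2 / 10000 * G = 213.9 / 10000 * 1000 = 21.39 W
Then compute efficiency:
  Efficiency = (Pout / Pin) * 100 = (2.5 / 21.39) * 100
  Efficiency = 11.688%

11.688


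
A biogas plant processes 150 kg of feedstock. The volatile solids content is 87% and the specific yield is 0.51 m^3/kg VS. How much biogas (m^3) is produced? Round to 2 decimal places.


Compute volatile solids:
  VS = mass * VS_fraction = 150 * 0.87 = 130.5 kg
Calculate biogas volume:
  Biogas = VS * specific_yield = 130.5 * 0.51
  Biogas = 66.56 m^3

66.56


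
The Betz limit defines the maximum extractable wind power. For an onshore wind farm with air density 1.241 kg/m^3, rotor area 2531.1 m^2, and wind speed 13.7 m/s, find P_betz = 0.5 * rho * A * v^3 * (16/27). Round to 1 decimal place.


The Betz coefficient Cp_max = 16/27 = 0.5926
v^3 = 13.7^3 = 2571.353
P_betz = 0.5 * rho * A * v^3 * Cp_max
P_betz = 0.5 * 1.241 * 2531.1 * 2571.353 * 0.5926
P_betz = 2393145.0 W

2393145.0


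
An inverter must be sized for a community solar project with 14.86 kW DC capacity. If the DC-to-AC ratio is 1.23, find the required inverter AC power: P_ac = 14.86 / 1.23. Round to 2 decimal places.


The inverter AC capacity is determined by the DC/AC ratio.
Given: P_dc = 14.86 kW, DC/AC ratio = 1.23
P_ac = P_dc / ratio = 14.86 / 1.23
P_ac = 12.08 kW

12.08


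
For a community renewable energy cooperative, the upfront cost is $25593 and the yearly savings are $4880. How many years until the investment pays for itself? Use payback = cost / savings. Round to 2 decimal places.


Simple payback period = initial cost / annual savings
Payback = 25593 / 4880
Payback = 5.24 years

5.24


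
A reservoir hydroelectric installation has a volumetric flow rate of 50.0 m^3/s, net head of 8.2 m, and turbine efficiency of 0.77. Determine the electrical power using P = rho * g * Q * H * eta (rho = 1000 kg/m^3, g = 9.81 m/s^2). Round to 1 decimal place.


Apply the hydropower formula P = rho * g * Q * H * eta
rho * g = 1000 * 9.81 = 9810.0
P = 9810.0 * 50.0 * 8.2 * 0.77
P = 3097017.0 W

3097017.0


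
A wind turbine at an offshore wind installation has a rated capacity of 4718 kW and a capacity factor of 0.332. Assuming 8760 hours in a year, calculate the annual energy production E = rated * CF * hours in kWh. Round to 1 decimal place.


Annual energy = rated_kW * capacity_factor * hours_per_year
Given: P_rated = 4718 kW, CF = 0.332, hours = 8760
E = 4718 * 0.332 * 8760
E = 13721453.8 kWh

13721453.8


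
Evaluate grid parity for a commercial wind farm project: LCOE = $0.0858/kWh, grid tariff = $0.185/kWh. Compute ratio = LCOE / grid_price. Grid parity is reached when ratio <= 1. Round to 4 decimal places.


Compare LCOE to grid price:
  LCOE = $0.0858/kWh, Grid price = $0.185/kWh
  Ratio = LCOE / grid_price = 0.0858 / 0.185 = 0.4638
  Grid parity achieved (ratio <= 1)? yes

0.4638


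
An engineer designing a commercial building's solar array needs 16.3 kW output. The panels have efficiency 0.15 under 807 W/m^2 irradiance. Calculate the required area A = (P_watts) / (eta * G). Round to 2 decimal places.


Convert target power to watts: P = 16.3 * 1000 = 16300.0 W
Compute denominator: eta * G = 0.15 * 807 = 121.05
Required area A = P / (eta * G) = 16300.0 / 121.05
A = 134.66 m^2

134.66


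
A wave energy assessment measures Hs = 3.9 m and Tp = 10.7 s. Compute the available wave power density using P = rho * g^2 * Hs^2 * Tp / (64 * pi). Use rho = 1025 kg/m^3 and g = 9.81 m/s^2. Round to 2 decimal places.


Apply wave power formula:
  g^2 = 9.81^2 = 96.2361
  Hs^2 = 3.9^2 = 15.21
  Numerator = rho * g^2 * Hs^2 * Tp = 1025 * 96.2361 * 15.21 * 10.7 = 16053689.98
  Denominator = 64 * pi = 201.0619
  P = 16053689.98 / 201.0619 = 79844.50 W/m

79844.50


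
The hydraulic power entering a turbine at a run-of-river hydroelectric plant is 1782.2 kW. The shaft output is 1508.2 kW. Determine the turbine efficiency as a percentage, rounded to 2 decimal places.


Turbine efficiency = (output power / input power) * 100
eta = (1508.2 / 1782.2) * 100
eta = 84.63%

84.63


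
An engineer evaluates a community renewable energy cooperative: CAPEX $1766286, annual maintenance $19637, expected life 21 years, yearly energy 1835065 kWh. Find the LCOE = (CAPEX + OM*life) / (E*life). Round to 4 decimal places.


Total cost = CAPEX + OM * lifetime = 1766286 + 19637 * 21 = 1766286 + 412377 = 2178663
Total generation = annual * lifetime = 1835065 * 21 = 38536365 kWh
LCOE = 2178663 / 38536365
LCOE = 0.0565 $/kWh

0.0565


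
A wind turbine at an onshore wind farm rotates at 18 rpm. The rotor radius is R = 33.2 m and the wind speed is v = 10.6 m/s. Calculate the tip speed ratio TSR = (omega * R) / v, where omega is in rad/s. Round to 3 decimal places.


Convert rotational speed to rad/s:
  omega = 18 * 2 * pi / 60 = 1.885 rad/s
Compute tip speed:
  v_tip = omega * R = 1.885 * 33.2 = 62.581 m/s
Tip speed ratio:
  TSR = v_tip / v_wind = 62.581 / 10.6 = 5.904

5.904


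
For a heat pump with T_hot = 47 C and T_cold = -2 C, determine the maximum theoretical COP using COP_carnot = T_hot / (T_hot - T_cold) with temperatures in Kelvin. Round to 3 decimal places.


Convert to Kelvin:
  T_hot = 47 + 273.15 = 320.15 K
  T_cold = -2 + 273.15 = 271.15 K
Apply Carnot COP formula:
  COP = T_hot_K / (T_hot_K - T_cold_K) = 320.15 / 49.0
  COP = 6.534

6.534


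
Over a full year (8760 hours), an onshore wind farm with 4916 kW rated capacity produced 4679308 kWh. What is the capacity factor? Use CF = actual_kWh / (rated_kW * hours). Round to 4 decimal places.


Capacity factor = actual output / maximum possible output
Maximum possible = rated * hours = 4916 * 8760 = 43064160 kWh
CF = 4679308 / 43064160
CF = 0.1087

0.1087


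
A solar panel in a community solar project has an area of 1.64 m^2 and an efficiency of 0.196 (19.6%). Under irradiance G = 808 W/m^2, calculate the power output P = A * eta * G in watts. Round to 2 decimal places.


Use the solar power formula P = A * eta * G.
Given: A = 1.64 m^2, eta = 0.196, G = 808 W/m^2
P = 1.64 * 0.196 * 808
P = 259.72 W

259.72


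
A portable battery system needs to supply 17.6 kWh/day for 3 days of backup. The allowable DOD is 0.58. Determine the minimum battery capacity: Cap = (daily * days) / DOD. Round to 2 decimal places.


Total energy needed = daily * days = 17.6 * 3 = 52.8 kWh
Account for depth of discharge:
  Cap = total_energy / DOD = 52.8 / 0.58
  Cap = 91.03 kWh

91.03


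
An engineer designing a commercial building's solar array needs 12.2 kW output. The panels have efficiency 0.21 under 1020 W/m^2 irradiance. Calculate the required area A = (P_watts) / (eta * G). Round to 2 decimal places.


Convert target power to watts: P = 12.2 * 1000 = 12200.0 W
Compute denominator: eta * G = 0.21 * 1020 = 214.2
Required area A = P / (eta * G) = 12200.0 / 214.2
A = 56.96 m^2

56.96


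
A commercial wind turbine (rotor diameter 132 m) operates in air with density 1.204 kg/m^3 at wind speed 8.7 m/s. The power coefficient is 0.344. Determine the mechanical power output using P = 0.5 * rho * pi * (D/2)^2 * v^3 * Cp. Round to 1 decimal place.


Step 1 -- Compute swept area:
  A = pi * (D/2)^2 = pi * (132/2)^2 = 13684.78 m^2
Step 2 -- Apply wind power equation:
  P = 0.5 * rho * A * v^3 * Cp
  v^3 = 8.7^3 = 658.503
  P = 0.5 * 1.204 * 13684.78 * 658.503 * 0.344
  P = 1866166.7 W

1866166.7


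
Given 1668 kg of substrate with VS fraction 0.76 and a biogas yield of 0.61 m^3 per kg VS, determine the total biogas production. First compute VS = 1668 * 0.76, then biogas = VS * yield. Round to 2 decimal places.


Compute volatile solids:
  VS = mass * VS_fraction = 1668 * 0.76 = 1267.68 kg
Calculate biogas volume:
  Biogas = VS * specific_yield = 1267.68 * 0.61
  Biogas = 773.28 m^3

773.28


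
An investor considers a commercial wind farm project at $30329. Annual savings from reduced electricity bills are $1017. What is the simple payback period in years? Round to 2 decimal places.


Simple payback period = initial cost / annual savings
Payback = 30329 / 1017
Payback = 29.82 years

29.82


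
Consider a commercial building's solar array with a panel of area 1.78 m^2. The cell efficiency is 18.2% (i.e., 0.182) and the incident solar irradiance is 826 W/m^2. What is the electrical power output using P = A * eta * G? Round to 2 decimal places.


Use the solar power formula P = A * eta * G.
Given: A = 1.78 m^2, eta = 0.182, G = 826 W/m^2
P = 1.78 * 0.182 * 826
P = 267.59 W

267.59


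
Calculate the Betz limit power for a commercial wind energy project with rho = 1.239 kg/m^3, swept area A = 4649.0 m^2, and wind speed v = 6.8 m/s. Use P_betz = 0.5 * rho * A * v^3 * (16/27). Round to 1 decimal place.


The Betz coefficient Cp_max = 16/27 = 0.5926
v^3 = 6.8^3 = 314.432
P_betz = 0.5 * rho * A * v^3 * Cp_max
P_betz = 0.5 * 1.239 * 4649.0 * 314.432 * 0.5926
P_betz = 536641.0 W

536641.0


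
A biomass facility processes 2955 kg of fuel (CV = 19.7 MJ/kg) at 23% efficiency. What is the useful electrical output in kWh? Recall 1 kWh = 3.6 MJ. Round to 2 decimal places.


Total energy = mass * CV = 2955 * 19.7 = 58213.5 MJ
Useful energy = total * eta = 58213.5 * 0.23 = 13389.11 MJ
Convert to kWh: 13389.11 / 3.6
Useful energy = 3719.20 kWh

3719.20


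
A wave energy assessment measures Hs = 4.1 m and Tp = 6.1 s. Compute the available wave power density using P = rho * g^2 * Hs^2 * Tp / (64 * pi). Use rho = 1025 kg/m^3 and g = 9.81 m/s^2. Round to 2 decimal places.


Apply wave power formula:
  g^2 = 9.81^2 = 96.2361
  Hs^2 = 4.1^2 = 16.81
  Numerator = rho * g^2 * Hs^2 * Tp = 1025 * 96.2361 * 16.81 * 6.1 = 10114849.58
  Denominator = 64 * pi = 201.0619
  P = 10114849.58 / 201.0619 = 50307.13 W/m

50307.13


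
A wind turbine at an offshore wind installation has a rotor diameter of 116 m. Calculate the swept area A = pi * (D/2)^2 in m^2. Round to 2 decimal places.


Compute the rotor radius:
  r = D / 2 = 116 / 2 = 58.0 m
Calculate swept area:
  A = pi * r^2 = pi * 58.0^2
  A = 10568.32 m^2

10568.32


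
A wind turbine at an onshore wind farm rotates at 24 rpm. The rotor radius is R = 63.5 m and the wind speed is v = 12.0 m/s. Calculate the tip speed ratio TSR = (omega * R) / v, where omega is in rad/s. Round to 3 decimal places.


Convert rotational speed to rad/s:
  omega = 24 * 2 * pi / 60 = 2.5133 rad/s
Compute tip speed:
  v_tip = omega * R = 2.5133 * 63.5 = 159.593 m/s
Tip speed ratio:
  TSR = v_tip / v_wind = 159.593 / 12.0 = 13.299

13.299


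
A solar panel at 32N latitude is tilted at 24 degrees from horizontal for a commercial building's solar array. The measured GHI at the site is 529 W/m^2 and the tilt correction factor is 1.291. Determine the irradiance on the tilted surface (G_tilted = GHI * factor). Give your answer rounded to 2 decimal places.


Identify the given values:
  GHI = 529 W/m^2, tilt correction factor = 1.291
Apply the formula G_tilted = GHI * factor:
  G_tilted = 529 * 1.291
  G_tilted = 682.94 W/m^2

682.94


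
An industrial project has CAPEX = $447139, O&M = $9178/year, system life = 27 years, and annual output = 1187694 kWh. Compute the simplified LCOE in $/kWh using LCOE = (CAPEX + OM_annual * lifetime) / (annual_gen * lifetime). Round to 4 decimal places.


Total cost = CAPEX + OM * lifetime = 447139 + 9178 * 27 = 447139 + 247806 = 694945
Total generation = annual * lifetime = 1187694 * 27 = 32067738 kWh
LCOE = 694945 / 32067738
LCOE = 0.0217 $/kWh

0.0217


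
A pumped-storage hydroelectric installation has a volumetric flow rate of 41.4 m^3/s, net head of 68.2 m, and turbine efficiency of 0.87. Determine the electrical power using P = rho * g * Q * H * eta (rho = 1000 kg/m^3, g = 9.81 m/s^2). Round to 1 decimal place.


Apply the hydropower formula P = rho * g * Q * H * eta
rho * g = 1000 * 9.81 = 9810.0
P = 9810.0 * 41.4 * 68.2 * 0.87
P = 24097554.8 W

24097554.8


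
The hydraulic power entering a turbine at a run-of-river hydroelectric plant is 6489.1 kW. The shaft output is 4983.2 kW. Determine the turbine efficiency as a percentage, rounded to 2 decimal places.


Turbine efficiency = (output power / input power) * 100
eta = (4983.2 / 6489.1) * 100
eta = 76.79%

76.79


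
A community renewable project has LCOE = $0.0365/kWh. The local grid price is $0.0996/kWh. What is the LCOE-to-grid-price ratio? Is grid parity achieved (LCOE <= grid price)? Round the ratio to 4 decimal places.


Compare LCOE to grid price:
  LCOE = $0.0365/kWh, Grid price = $0.0996/kWh
  Ratio = LCOE / grid_price = 0.0365 / 0.0996 = 0.3665
  Grid parity achieved (ratio <= 1)? yes

0.3665


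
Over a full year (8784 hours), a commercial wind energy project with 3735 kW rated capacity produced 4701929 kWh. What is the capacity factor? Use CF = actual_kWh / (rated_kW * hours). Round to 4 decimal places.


Capacity factor = actual output / maximum possible output
Maximum possible = rated * hours = 3735 * 8784 = 32808240 kWh
CF = 4701929 / 32808240
CF = 0.1433

0.1433


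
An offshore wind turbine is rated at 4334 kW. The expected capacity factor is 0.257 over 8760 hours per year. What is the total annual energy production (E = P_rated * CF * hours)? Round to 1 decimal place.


Annual energy = rated_kW * capacity_factor * hours_per_year
Given: P_rated = 4334 kW, CF = 0.257, hours = 8760
E = 4334 * 0.257 * 8760
E = 9757220.9 kWh

9757220.9


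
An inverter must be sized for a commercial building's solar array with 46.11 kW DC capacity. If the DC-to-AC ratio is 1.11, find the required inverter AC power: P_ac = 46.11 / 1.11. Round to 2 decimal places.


The inverter AC capacity is determined by the DC/AC ratio.
Given: P_dc = 46.11 kW, DC/AC ratio = 1.11
P_ac = P_dc / ratio = 46.11 / 1.11
P_ac = 41.54 kW

41.54


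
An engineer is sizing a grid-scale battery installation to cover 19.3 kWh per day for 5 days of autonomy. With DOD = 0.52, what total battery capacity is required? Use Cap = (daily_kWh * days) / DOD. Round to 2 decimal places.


Total energy needed = daily * days = 19.3 * 5 = 96.5 kWh
Account for depth of discharge:
  Cap = total_energy / DOD = 96.5 / 0.52
  Cap = 185.58 kWh

185.58


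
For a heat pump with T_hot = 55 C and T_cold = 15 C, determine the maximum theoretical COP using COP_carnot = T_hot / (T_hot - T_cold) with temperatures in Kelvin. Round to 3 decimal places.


Convert to Kelvin:
  T_hot = 55 + 273.15 = 328.15 K
  T_cold = 15 + 273.15 = 288.15 K
Apply Carnot COP formula:
  COP = T_hot_K / (T_hot_K - T_cold_K) = 328.15 / 40.0
  COP = 8.204

8.204


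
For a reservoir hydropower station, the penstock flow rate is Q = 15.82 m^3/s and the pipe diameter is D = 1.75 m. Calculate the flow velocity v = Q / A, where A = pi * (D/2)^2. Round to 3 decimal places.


Compute pipe cross-sectional area:
  A = pi * (D/2)^2 = pi * (1.75/2)^2 = 2.4053 m^2
Calculate velocity:
  v = Q / A = 15.82 / 2.4053
  v = 6.577 m/s

6.577


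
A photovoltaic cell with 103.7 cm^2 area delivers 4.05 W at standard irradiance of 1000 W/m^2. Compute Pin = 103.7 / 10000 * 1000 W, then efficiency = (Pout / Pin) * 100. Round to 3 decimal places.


First compute the input power:
  Pin = area_cm2 / 10000 * G = 103.7 / 10000 * 1000 = 10.37 W
Then compute efficiency:
  Efficiency = (Pout / Pin) * 100 = (4.05 / 10.37) * 100
  Efficiency = 39.055%

39.055


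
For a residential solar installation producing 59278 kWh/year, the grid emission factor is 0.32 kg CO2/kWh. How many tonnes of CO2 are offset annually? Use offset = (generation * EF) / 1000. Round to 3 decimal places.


CO2 offset in kg = generation * emission_factor
CO2 offset = 59278 * 0.32 = 18968.96 kg
Convert to tonnes:
  CO2 offset = 18968.96 / 1000 = 18.969 tonnes

18.969
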